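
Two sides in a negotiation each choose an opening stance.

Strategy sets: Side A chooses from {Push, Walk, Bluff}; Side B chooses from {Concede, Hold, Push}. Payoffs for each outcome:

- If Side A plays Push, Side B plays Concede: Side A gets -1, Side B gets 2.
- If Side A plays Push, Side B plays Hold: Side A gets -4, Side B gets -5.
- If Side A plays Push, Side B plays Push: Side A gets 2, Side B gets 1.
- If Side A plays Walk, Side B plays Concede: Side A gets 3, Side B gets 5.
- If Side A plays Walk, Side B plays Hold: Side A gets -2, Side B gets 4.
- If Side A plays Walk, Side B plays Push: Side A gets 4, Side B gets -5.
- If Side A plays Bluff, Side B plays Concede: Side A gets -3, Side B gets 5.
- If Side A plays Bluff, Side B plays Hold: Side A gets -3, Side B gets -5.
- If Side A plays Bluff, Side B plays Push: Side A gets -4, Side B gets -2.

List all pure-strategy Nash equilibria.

For each strategy profile, look for a profitable unilateral deviation.
(Push, Concede): Side A can switch to Walk (-1 → 3). Not NE.
(Push, Hold): Side A can switch to Walk (-4 → -2). Not NE.
(Push, Push): Side A can switch to Walk (2 → 4). Not NE.
(Walk, Concede): Side A gets 3, best alternative -1; Side B gets 5, best alternative 4. No profitable deviation — NE.
(Walk, Hold): Side B can switch to Concede (4 → 5). Not NE.
(Walk, Push): Side B can switch to Concede (-5 → 5). Not NE.
(Bluff, Concede): Side A can switch to Push (-3 → -1). Not NE.
(Bluff, Hold): Side A can switch to Walk (-3 → -2). Not NE.
(Bluff, Push): Side A can switch to Push (-4 → 2). Not NE.

(Walk, Concede)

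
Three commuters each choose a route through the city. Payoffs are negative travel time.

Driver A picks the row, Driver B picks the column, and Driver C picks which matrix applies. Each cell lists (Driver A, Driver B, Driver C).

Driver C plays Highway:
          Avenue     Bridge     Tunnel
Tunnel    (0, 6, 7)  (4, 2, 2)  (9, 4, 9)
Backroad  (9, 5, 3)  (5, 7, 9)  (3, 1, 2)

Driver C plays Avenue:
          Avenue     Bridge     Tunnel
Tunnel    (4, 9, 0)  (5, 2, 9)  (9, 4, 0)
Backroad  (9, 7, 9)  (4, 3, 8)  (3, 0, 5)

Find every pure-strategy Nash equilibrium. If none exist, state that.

The pure Nash equilibria are (Backroad, Avenue, Avenue) and (Backroad, Bridge, Highway).

Driver A against (Avenue, Highway): payoffs 0, 9 → best response Backroad.
Driver A against (Avenue, Avenue): payoffs 4, 9 → best response Backroad.
Driver A against (Bridge, Highway): payoffs 4, 5 → best response Backroad.
Driver A against (Bridge, Avenue): payoffs 5, 4 → best response Tunnel.
Driver A against (Tunnel, Highway): payoffs 9, 3 → best response Tunnel.
Driver A against (Tunnel, Avenue): payoffs 9, 3 → best response Tunnel.
Driver B against (Tunnel, Highway): payoffs 6, 2, 4 → best response Avenue.
Driver B against (Tunnel, Avenue): payoffs 9, 2, 4 → best response Avenue.
Driver B against (Backroad, Highway): payoffs 5, 7, 1 → best response Bridge.
Driver B against (Backroad, Avenue): payoffs 7, 3, 0 → best response Avenue.
Driver C against (Tunnel, Avenue): payoffs 7, 0 → best response Highway.
Driver C against (Tunnel, Bridge): payoffs 2, 9 → best response Avenue.
Driver C against (Tunnel, Tunnel): payoffs 9, 0 → best response Highway.
Driver C against (Backroad, Avenue): payoffs 3, 9 → best response Avenue.
Driver C against (Backroad, Bridge): payoffs 9, 8 → best response Highway.
Driver C against (Backroad, Tunnel): payoffs 2, 5 → best response Avenue.
Mutual best responses: (Backroad, Avenue, Avenue); (Backroad, Bridge, Highway).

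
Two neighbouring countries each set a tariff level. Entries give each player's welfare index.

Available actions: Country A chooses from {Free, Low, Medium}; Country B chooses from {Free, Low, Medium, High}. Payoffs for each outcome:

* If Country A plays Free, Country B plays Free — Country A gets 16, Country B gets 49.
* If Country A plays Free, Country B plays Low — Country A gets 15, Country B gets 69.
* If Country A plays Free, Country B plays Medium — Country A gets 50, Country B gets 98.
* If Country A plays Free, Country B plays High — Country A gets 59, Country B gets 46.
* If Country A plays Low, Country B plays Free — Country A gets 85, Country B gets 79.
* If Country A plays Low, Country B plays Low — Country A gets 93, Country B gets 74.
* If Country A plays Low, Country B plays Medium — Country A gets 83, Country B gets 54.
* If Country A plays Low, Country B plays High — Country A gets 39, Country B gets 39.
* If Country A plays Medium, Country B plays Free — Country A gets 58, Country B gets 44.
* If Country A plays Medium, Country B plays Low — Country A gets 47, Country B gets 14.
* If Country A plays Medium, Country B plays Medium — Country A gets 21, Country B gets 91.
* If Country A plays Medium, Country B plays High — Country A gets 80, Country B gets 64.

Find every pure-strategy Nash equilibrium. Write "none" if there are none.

Country A against Free: payoffs 16, 85, 58 → best response Low.
Country A against Low: payoffs 15, 93, 47 → best response Low.
Country A against Medium: payoffs 50, 83, 21 → best response Low.
Country A against High: payoffs 59, 39, 80 → best response Medium.
Country B against Free: payoffs 49, 69, 98, 46 → best response Medium.
Country B against Low: payoffs 79, 74, 54, 39 → best response Free.
Country B against Medium: payoffs 44, 14, 91, 64 → best response Medium.
Mutual best responses: (Low, Free).

The unique pure-strategy Nash equilibrium is (Low, Free).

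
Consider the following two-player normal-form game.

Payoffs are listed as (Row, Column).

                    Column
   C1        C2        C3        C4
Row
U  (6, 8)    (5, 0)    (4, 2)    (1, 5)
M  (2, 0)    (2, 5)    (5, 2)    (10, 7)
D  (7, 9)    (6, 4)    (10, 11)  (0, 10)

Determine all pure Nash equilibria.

Pure-strategy Nash equilibria: (M, C4) and (D, C3)

Row against C1: payoffs 6, 2, 7 → best response D.
Row against C2: payoffs 5, 2, 6 → best response D.
Row against C3: payoffs 4, 5, 10 → best response D.
Row against C4: payoffs 1, 10, 0 → best response M.
Column against U: payoffs 8, 0, 2, 5 → best response C1.
Column against M: payoffs 0, 5, 2, 7 → best response C4.
Column against D: payoffs 9, 4, 11, 10 → best response C3.
Mutual best responses: (M, C4); (D, C3).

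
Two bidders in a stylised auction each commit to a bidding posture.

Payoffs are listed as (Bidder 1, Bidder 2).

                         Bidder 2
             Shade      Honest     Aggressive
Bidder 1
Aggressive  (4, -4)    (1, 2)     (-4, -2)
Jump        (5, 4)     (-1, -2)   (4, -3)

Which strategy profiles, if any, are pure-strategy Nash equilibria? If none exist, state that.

The pure Nash equilibria are (Aggressive, Honest), (Jump, Shade).

Bidder 1 against Shade: payoffs 4, 5 → best response Jump.
Bidder 1 against Honest: payoffs 1, -1 → best response Aggressive.
Bidder 1 against Aggressive: payoffs -4, 4 → best response Jump.
Bidder 2 against Aggressive: payoffs -4, 2, -2 → best response Honest.
Bidder 2 against Jump: payoffs 4, -2, -3 → best response Shade.
Mutual best responses: (Aggressive, Honest); (Jump, Shade).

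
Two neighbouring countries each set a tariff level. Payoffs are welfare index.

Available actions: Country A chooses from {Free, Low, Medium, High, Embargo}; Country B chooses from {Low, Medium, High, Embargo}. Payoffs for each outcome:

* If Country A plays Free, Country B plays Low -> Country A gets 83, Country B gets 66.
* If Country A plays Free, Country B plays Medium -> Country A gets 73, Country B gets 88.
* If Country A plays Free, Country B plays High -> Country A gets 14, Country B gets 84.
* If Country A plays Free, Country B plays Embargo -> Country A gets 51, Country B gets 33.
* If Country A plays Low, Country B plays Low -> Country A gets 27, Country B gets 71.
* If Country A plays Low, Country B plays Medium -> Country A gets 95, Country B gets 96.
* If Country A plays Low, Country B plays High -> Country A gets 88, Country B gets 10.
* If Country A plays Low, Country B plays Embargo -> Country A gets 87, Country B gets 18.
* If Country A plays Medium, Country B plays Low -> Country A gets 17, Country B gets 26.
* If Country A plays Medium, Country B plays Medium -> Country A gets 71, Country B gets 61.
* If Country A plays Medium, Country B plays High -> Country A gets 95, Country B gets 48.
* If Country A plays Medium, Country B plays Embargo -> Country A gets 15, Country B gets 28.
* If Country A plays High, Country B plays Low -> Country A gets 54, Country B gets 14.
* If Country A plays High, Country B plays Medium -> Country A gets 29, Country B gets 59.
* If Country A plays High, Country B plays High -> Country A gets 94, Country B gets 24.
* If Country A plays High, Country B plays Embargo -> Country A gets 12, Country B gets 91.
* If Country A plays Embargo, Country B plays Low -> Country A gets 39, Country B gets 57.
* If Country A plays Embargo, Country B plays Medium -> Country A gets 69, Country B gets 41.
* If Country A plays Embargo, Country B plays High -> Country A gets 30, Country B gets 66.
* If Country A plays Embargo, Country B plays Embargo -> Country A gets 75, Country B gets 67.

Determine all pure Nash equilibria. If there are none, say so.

(Free, Low): Country B can switch to Medium (66 → 88). Not NE.
(Free, Medium): Country A can switch to Low (73 → 95). Not NE.
(Free, High): Country A can switch to Low (14 → 88). Not NE.
(Free, Embargo): Country A can switch to Low (51 → 87). Not NE.
(Low, Low): Country A can switch to Free (27 → 83). Not NE.
(Low, Medium): Country A gets 95, best alternative 73; Country B gets 96, best alternative 71. No profitable deviation — NE.
(Low, High): Country A can switch to Medium (88 → 95). Not NE.
(Low, Embargo): Country B can switch to Low (18 → 71). Not NE.
(Medium, Low): Country A can switch to Free (17 → 83). Not NE.
(Medium, Medium): Country A can switch to Free (71 → 73). Not NE.
(Medium, High): Country B can switch to Medium (48 → 61). Not NE.
(Medium, Embargo): Country A can switch to Free (15 → 51). Not NE.
(High, Low): Country A can switch to Free (54 → 83). Not NE.
(The remaining 7 profiles each have a profitable deviation by the same check.)

Pure NE: (Low, Medium)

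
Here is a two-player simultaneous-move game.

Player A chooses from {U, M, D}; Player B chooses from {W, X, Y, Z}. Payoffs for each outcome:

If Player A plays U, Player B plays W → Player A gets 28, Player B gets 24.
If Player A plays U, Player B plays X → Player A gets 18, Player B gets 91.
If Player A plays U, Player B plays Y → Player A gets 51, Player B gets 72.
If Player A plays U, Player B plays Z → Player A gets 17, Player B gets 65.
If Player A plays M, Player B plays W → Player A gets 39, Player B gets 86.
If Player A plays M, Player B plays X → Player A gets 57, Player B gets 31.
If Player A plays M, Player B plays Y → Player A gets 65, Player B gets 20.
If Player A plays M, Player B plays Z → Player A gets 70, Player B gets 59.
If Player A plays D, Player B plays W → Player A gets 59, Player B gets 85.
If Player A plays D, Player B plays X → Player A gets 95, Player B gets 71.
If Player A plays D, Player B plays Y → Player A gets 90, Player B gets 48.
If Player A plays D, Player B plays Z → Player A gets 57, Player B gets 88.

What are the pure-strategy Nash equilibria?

This game has no pure Nash equilibrium.

(U, W): Player A can switch to M (28 → 39). Not NE.
(U, X): Player A can switch to M (18 → 57). Not NE.
(U, Y): Player A can switch to M (51 → 65). Not NE.
(U, Z): Player A can switch to M (17 → 70). Not NE.
(M, W): Player A can switch to D (39 → 59). Not NE.
(M, X): Player A can switch to D (57 → 95). Not NE.
(M, Y): Player A can switch to D (65 → 90). Not NE.
(M, Z): Player B can switch to W (59 → 86). Not NE.
(D, W): Player B can switch to Z (85 → 88). Not NE.
(D, X): Player B can switch to W (71 → 85). Not NE.
(The remaining 2 profiles each have a profitable deviation by the same check.)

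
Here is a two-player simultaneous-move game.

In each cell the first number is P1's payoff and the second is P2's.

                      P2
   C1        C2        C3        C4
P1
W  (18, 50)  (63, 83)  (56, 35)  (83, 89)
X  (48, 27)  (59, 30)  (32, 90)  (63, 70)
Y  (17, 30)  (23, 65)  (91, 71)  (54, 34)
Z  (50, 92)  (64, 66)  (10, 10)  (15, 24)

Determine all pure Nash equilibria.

(W, C4), (Y, C3), (Z, C1)

(W, C1): P1 can switch to X (18 → 48). Not NE.
(W, C2): P1 can switch to Z (63 → 64). Not NE.
(W, C3): P1 can switch to Y (56 → 91). Not NE.
(W, C4): P1 gets 83, best alternative 63; P2 gets 89, best alternative 83. No profitable deviation — NE.
(X, C1): P1 can switch to Z (48 → 50). Not NE.
(X, C2): P1 can switch to W (59 → 63). Not NE.
(X, C3): P1 can switch to W (32 → 56). Not NE.
(X, C4): P1 can switch to W (63 → 83). Not NE.
(Y, C1): P1 can switch to W (17 → 18). Not NE.
(Y, C3): P1 gets 91, best alternative 56; P2 gets 71, best alternative 65. No profitable deviation — NE.
(Z, C1): P1 gets 50, best alternative 48; P2 gets 92, best alternative 66. No profitable deviation — NE.
(The remaining 5 profiles each have a profitable deviation by the same check.)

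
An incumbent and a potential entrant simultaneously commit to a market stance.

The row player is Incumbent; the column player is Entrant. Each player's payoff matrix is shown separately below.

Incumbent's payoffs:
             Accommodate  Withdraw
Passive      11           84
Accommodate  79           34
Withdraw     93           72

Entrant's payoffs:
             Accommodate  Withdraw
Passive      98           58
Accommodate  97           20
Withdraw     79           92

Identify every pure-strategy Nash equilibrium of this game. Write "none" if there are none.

(Passive, Accommodate): Incumbent can switch to Accommodate (11 → 79). Not NE.
(Passive, Withdraw): Entrant can switch to Accommodate (58 → 98). Not NE.
(Accommodate, Accommodate): Incumbent can switch to Withdraw (79 → 93). Not NE.
(Accommodate, Withdraw): Incumbent can switch to Passive (34 → 84). Not NE.
(Withdraw, Accommodate): Entrant can switch to Withdraw (79 → 92). Not NE.
(Withdraw, Withdraw): Incumbent can switch to Passive (72 → 84). Not NE.

This game has no pure Nash equilibrium.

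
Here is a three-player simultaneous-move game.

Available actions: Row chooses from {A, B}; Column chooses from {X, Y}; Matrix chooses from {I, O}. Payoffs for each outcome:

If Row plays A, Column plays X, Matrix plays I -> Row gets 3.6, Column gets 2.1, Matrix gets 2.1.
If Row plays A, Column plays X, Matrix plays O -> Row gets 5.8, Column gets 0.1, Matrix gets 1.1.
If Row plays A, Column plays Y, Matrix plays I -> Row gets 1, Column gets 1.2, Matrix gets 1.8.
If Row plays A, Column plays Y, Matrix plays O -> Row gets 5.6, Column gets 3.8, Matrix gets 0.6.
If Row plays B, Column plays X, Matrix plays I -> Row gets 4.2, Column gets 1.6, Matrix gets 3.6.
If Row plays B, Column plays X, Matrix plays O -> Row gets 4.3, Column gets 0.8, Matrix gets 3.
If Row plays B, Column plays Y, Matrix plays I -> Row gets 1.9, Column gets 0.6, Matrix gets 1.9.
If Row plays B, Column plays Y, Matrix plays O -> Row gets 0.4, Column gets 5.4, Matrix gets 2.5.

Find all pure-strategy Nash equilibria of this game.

For each strategy profile, look for a profitable unilateral deviation.
(A, X, I): Row can switch to B (3.6 → 4.2). Not NE.
(A, X, O): Column can switch to Y (0.1 → 3.8). Not NE.
(A, Y, I): Row can switch to B (1 → 1.9). Not NE.
(A, Y, O): Matrix can switch to I (0.6 → 1.8). Not NE.
(B, X, I): Row gets 4.2, best alternative 3.6; Column gets 1.6, best alternative 0.6; Matrix gets 3.6, best alternative 3. No profitable deviation — NE.
(B, X, O): Row can switch to A (4.3 → 5.8). Not NE.
(B, Y, I): Column can switch to X (0.6 → 1.6). Not NE.
(B, Y, O): Row can switch to A (0.4 → 5.6). Not NE.

(B, X, I)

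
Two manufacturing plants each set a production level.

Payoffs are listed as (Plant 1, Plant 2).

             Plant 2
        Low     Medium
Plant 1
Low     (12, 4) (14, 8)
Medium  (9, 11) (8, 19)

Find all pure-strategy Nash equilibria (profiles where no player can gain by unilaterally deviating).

Pure NE: (Low, Medium)

(Low, Low): Plant 2 can switch to Medium (4 → 8). Not NE.
(Low, Medium): Plant 1 gets 14, best alternative 8; Plant 2 gets 8, best alternative 4. No profitable deviation — NE.
(Medium, Low): Plant 1 can switch to Low (9 → 12). Not NE.
(Medium, Medium): Plant 1 can switch to Low (8 → 14). Not NE.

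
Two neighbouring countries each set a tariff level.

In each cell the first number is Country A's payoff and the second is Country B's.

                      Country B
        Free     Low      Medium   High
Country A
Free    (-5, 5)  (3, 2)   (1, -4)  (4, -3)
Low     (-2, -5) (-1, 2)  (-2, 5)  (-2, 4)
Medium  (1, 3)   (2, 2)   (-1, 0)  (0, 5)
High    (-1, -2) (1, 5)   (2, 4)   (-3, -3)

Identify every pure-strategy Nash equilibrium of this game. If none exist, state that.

No pure-strategy Nash equilibrium.

(Free, Free): Country A can switch to Low (-5 → -2). Not NE.
(Free, Low): Country B can switch to Free (2 → 5). Not NE.
(Free, Medium): Country A can switch to High (1 → 2). Not NE.
(Free, High): Country B can switch to Free (-3 → 5). Not NE.
(Low, Free): Country A can switch to Medium (-2 → 1). Not NE.
(Low, Low): Country A can switch to Free (-1 → 3). Not NE.
(Low, Medium): Country A can switch to Free (-2 → 1). Not NE.
(Low, High): Country A can switch to Free (-2 → 4). Not NE.
(The remaining 8 profiles each have a profitable deviation by the same check.)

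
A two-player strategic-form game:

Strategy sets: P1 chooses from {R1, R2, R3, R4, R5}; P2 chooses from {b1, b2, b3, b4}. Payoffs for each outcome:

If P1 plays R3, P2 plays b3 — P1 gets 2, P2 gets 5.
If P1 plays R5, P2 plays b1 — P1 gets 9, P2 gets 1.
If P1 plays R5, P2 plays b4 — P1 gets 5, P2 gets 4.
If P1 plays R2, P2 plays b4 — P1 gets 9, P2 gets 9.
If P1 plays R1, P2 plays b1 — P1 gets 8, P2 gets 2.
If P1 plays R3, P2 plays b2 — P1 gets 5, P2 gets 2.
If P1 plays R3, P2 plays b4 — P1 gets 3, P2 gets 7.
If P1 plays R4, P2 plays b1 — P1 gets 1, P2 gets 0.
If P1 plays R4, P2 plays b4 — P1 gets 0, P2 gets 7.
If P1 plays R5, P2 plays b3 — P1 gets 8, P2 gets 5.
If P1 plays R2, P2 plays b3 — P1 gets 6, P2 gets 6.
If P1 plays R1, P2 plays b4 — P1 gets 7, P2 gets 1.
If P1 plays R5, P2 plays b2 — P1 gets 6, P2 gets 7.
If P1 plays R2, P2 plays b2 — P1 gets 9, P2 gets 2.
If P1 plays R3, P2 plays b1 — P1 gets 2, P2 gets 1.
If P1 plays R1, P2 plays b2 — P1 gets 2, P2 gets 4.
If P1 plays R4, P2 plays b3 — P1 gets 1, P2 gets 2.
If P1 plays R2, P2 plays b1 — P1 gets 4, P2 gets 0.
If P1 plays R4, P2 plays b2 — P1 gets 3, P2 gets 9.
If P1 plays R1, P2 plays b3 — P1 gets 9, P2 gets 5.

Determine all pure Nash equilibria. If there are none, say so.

The pure Nash equilibria are (R1, b3), (R2, b4).

P1 against b1: payoffs 8, 4, 2, 1, 9 → best response R5.
P1 against b2: payoffs 2, 9, 5, 3, 6 → best response R2.
P1 against b3: payoffs 9, 6, 2, 1, 8 → best response R1.
P1 against b4: payoffs 7, 9, 3, 0, 5 → best response R2.
P2 against R1: payoffs 2, 4, 5, 1 → best response b3.
P2 against R2: payoffs 0, 2, 6, 9 → best response b4.
P2 against R3: payoffs 1, 2, 5, 7 → best response b4.
P2 against R4: payoffs 0, 9, 2, 7 → best response b2.
P2 against R5: payoffs 1, 7, 5, 4 → best response b2.
Mutual best responses: (R1, b3); (R2, b4).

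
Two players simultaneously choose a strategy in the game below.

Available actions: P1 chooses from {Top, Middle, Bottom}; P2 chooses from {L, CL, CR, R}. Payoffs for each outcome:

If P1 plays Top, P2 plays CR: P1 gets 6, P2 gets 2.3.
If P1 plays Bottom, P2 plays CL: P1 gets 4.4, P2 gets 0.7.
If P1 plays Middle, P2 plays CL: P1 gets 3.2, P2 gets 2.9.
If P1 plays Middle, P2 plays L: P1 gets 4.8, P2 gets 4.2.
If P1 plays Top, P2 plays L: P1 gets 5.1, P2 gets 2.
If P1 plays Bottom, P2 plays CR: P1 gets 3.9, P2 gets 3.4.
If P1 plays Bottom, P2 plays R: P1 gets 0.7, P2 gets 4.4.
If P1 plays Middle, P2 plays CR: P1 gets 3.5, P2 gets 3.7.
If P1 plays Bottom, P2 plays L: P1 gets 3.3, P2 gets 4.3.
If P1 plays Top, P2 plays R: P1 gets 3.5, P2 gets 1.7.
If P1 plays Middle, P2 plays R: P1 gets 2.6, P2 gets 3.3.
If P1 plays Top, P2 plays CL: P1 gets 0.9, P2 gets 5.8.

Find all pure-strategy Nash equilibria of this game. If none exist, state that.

P1 against L: payoffs 5.1, 4.8, 3.3 → best response Top.
P1 against CL: payoffs 0.9, 3.2, 4.4 → best response Bottom.
P1 against CR: payoffs 6, 3.5, 3.9 → best response Top.
P1 against R: payoffs 3.5, 2.6, 0.7 → best response Top.
P2 against Top: payoffs 2, 5.8, 2.3, 1.7 → best response CL.
P2 against Middle: payoffs 4.2, 2.9, 3.7, 3.3 → best response L.
P2 against Bottom: payoffs 4.3, 0.7, 3.4, 4.4 → best response R.
No profile is a mutual best response for all players.

none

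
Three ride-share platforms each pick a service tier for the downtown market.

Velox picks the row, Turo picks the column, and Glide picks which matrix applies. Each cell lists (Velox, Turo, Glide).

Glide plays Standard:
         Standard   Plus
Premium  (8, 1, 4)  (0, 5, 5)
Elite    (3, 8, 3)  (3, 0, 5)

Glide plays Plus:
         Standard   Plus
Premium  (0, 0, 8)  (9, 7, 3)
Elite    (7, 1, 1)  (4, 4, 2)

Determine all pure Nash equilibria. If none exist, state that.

There is no pure-strategy Nash equilibrium.

Velox against (Standard, Standard): payoffs 8, 3 → best response Premium.
Velox against (Standard, Plus): payoffs 0, 7 → best response Elite.
Velox against (Plus, Standard): payoffs 0, 3 → best response Elite.
Velox against (Plus, Plus): payoffs 9, 4 → best response Premium.
Turo against (Premium, Standard): payoffs 1, 5 → best response Plus.
Turo against (Premium, Plus): payoffs 0, 7 → best response Plus.
Turo against (Elite, Standard): payoffs 8, 0 → best response Standard.
Turo against (Elite, Plus): payoffs 1, 4 → best response Plus.
Glide against (Premium, Standard): payoffs 4, 8 → best response Plus.
Glide against (Premium, Plus): payoffs 5, 3 → best response Standard.
Glide against (Elite, Standard): payoffs 3, 1 → best response Standard.
Glide against (Elite, Plus): payoffs 5, 2 → best response Standard.
No profile is a mutual best response for all players.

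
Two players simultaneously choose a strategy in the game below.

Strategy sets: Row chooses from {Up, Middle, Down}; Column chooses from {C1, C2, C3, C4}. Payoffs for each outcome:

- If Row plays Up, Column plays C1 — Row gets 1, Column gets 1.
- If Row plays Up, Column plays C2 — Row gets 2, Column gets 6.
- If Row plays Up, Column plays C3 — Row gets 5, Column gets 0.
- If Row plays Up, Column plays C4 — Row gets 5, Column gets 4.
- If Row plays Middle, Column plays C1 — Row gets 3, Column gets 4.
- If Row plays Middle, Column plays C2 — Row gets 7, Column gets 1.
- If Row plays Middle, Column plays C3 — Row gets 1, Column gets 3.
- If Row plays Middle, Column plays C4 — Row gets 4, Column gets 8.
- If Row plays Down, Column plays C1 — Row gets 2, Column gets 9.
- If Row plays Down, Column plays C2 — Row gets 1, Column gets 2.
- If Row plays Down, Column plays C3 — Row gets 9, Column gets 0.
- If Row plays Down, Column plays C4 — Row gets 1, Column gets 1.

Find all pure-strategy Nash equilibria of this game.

Row against C1: payoffs 1, 3, 2 → best response Middle.
Row against C2: payoffs 2, 7, 1 → best response Middle.
Row against C3: payoffs 5, 1, 9 → best response Down.
Row against C4: payoffs 5, 4, 1 → best response Up.
Column against Up: payoffs 1, 6, 0, 4 → best response C2.
Column against Middle: payoffs 4, 1, 3, 8 → best response C4.
Column against Down: payoffs 9, 2, 0, 1 → best response C1.
No profile is a mutual best response for all players.

There is no pure-strategy Nash equilibrium.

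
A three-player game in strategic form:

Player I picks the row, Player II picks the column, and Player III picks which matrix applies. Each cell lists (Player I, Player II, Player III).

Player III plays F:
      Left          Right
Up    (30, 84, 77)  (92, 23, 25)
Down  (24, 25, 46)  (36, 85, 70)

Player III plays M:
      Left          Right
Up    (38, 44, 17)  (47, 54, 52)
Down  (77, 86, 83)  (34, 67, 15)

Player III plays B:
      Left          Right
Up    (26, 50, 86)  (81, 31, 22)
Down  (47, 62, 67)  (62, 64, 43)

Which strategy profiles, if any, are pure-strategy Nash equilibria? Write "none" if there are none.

Pure-strategy Nash equilibria: (Up, Right, M) and (Down, Left, M)

(Up, Left, F): Player III can switch to B (77 → 86). Not NE.
(Up, Left, M): Player I can switch to Down (38 → 77). Not NE.
(Up, Left, B): Player I can switch to Down (26 → 47). Not NE.
(Up, Right, F): Player II can switch to Left (23 → 84). Not NE.
(Up, Right, M): Player I gets 47, best alternative 34; Player II gets 54, best alternative 44; Player III gets 52, best alternative 25. No profitable deviation — NE.
(Up, Right, B): Player II can switch to Left (31 → 50). Not NE.
(Down, Left, F): Player I can switch to Up (24 → 30). Not NE.
(Down, Left, M): Player I gets 77, best alternative 38; Player II gets 86, best alternative 67; Player III gets 83, best alternative 67. No profitable deviation — NE.
(Down, Left, B): Player II can switch to Right (62 → 64). Not NE.
(Down, Right, F): Player I can switch to Up (36 → 92). Not NE.
(Down, Right, M): Player I can switch to Up (34 → 47). Not NE.
(Down, Right, B): Player I can switch to Up (62 → 81). Not NE.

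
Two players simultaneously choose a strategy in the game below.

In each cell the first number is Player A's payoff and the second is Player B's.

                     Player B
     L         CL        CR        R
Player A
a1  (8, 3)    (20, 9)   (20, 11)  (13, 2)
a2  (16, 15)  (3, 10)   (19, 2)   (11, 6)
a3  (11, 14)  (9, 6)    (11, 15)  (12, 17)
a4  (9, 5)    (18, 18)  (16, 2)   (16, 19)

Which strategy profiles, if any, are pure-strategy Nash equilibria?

Player A against L: payoffs 8, 16, 11, 9 → best response a2.
Player A against CL: payoffs 20, 3, 9, 18 → best response a1.
Player A against CR: payoffs 20, 19, 11, 16 → best response a1.
Player A against R: payoffs 13, 11, 12, 16 → best response a4.
Player B against a1: payoffs 3, 9, 11, 2 → best response CR.
Player B against a2: payoffs 15, 10, 2, 6 → best response L.
Player B against a3: payoffs 14, 6, 15, 17 → best response R.
Player B against a4: payoffs 5, 18, 2, 19 → best response R.
Mutual best responses: (a1, CR); (a2, L); (a4, R).

(a1, CR) and (a2, L) and (a4, R)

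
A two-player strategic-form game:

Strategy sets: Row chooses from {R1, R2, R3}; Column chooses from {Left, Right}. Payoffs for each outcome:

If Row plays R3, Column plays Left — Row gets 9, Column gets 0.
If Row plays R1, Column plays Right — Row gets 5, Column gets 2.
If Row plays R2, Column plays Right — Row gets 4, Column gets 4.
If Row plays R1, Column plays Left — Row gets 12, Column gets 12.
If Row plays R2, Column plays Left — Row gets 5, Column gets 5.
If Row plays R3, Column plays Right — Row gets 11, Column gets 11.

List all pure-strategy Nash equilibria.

Mark each player's best response to every combination of opponents' strategies; a profile where every player is best-responding is a pure Nash equilibrium.
Row against Left: payoffs 12, 5, 9 → best response R1.
Row against Right: payoffs 5, 4, 11 → best response R3.
Column against R1: payoffs 12, 2 → best response Left.
Column against R2: payoffs 5, 4 → best response Left.
Column against R3: payoffs 0, 11 → best response Right.
Mutual best responses: (R1, Left); (R3, Right).

The pure Nash equilibria are (R1, Left) and (R3, Right).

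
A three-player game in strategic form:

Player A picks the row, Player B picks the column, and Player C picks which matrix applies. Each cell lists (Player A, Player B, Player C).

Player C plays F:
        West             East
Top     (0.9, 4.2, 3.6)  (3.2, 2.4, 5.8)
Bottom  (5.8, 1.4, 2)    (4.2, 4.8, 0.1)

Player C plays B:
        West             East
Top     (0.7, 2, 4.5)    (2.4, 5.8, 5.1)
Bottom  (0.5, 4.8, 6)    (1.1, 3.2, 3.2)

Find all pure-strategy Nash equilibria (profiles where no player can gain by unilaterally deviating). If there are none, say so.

This game has no pure Nash equilibrium.

(Top, West, F): Player A can switch to Bottom (0.9 → 5.8). Not NE.
(Top, West, B): Player B can switch to East (2 → 5.8). Not NE.
(Top, East, F): Player A can switch to Bottom (3.2 → 4.2). Not NE.
(Top, East, B): Player C can switch to F (5.1 → 5.8). Not NE.
(Bottom, West, F): Player B can switch to East (1.4 → 4.8). Not NE.
(Bottom, West, B): Player A can switch to Top (0.5 → 0.7). Not NE.
(The remaining 2 profiles each have a profitable deviation by the same check.)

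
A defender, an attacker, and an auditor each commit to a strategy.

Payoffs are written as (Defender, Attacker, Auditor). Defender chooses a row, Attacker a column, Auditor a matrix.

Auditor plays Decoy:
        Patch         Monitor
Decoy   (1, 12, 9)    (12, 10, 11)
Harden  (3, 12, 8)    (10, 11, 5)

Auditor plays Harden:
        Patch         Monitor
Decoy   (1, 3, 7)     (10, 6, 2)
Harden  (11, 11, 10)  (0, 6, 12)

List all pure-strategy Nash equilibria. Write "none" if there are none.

Mark each player's best response to every combination of opponents' strategies; a profile where every player is best-responding is a pure Nash equilibrium.
Defender against (Patch, Decoy): payoffs 1, 3 → best response Harden.
Defender against (Patch, Harden): payoffs 1, 11 → best response Harden.
Defender against (Monitor, Decoy): payoffs 12, 10 → best response Decoy.
Defender against (Monitor, Harden): payoffs 10, 0 → best response Decoy.
Attacker against (Decoy, Decoy): payoffs 12, 10 → best response Patch.
Attacker against (Decoy, Harden): payoffs 3, 6 → best response Monitor.
Attacker against (Harden, Decoy): payoffs 12, 11 → best response Patch.
Attacker against (Harden, Harden): payoffs 11, 6 → best response Patch.
Auditor against (Decoy, Patch): payoffs 9, 7 → best response Decoy.
Auditor against (Decoy, Monitor): payoffs 11, 2 → best response Decoy.
Auditor against (Harden, Patch): payoffs 8, 10 → best response Harden.
Auditor against (Harden, Monitor): payoffs 5, 12 → best response Harden.
Mutual best responses: (Harden, Patch, Harden).

(Harden, Patch, Harden)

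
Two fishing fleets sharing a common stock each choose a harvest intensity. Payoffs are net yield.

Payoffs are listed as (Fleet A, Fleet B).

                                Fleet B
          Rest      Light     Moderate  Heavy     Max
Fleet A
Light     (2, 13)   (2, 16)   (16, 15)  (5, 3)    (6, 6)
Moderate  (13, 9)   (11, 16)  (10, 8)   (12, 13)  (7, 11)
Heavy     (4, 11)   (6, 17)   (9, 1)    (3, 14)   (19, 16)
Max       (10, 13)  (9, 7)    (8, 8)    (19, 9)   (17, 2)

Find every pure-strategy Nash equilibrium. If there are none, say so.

(Moderate, Light)

For each player, find the best response to each opponent profile; mutual best responses are the pure NE.
Fleet A against Rest: payoffs 2, 13, 4, 10 → best response Moderate.
Fleet A against Light: payoffs 2, 11, 6, 9 → best response Moderate.
Fleet A against Moderate: payoffs 16, 10, 9, 8 → best response Light.
Fleet A against Heavy: payoffs 5, 12, 3, 19 → best response Max.
Fleet A against Max: payoffs 6, 7, 19, 17 → best response Heavy.
Fleet B against Light: payoffs 13, 16, 15, 3, 6 → best response Light.
Fleet B against Moderate: payoffs 9, 16, 8, 13, 11 → best response Light.
Fleet B against Heavy: payoffs 11, 17, 1, 14, 16 → best response Light.
Fleet B against Max: payoffs 13, 7, 8, 9, 2 → best response Rest.
Mutual best responses: (Moderate, Light).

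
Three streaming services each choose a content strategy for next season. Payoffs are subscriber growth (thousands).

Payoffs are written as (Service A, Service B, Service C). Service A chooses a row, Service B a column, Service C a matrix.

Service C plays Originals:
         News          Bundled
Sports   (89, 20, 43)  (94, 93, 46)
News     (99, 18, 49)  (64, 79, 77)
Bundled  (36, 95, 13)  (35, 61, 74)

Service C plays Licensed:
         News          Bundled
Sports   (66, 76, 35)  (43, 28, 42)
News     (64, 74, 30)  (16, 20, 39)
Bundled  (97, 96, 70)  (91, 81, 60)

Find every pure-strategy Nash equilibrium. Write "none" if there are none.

Check each profile: it is a Nash equilibrium iff no player can strictly gain by switching unilaterally.
(Sports, News, Originals): Service A can switch to News (89 → 99). Not NE.
(Sports, News, Licensed): Service A can switch to Bundled (66 → 97). Not NE.
(Sports, Bundled, Originals): Service A gets 94, best alternative 64; Service B gets 93, best alternative 20; Service C gets 46, best alternative 42. No profitable deviation — NE.
(Sports, Bundled, Licensed): Service A can switch to Bundled (43 → 91). Not NE.
(News, News, Originals): Service B can switch to Bundled (18 → 79). Not NE.
(News, News, Licensed): Service A can switch to Sports (64 → 66). Not NE.
(News, Bundled, Originals): Service A can switch to Sports (64 → 94). Not NE.
(News, Bundled, Licensed): Service A can switch to Sports (16 → 43). Not NE.
(Bundled, News, Originals): Service A can switch to Sports (36 → 89). Not NE.
(Bundled, News, Licensed): Service A gets 97, best alternative 66; Service B gets 96, best alternative 81; Service C gets 70, best alternative 13. No profitable deviation — NE.
(Bundled, Bundled, Originals): Service A can switch to Sports (35 → 94). Not NE.
(Bundled, Bundled, Licensed): Service B can switch to News (81 → 96). Not NE.

Pure-strategy Nash equilibria: (Sports, Bundled, Originals), (Bundled, News, Licensed)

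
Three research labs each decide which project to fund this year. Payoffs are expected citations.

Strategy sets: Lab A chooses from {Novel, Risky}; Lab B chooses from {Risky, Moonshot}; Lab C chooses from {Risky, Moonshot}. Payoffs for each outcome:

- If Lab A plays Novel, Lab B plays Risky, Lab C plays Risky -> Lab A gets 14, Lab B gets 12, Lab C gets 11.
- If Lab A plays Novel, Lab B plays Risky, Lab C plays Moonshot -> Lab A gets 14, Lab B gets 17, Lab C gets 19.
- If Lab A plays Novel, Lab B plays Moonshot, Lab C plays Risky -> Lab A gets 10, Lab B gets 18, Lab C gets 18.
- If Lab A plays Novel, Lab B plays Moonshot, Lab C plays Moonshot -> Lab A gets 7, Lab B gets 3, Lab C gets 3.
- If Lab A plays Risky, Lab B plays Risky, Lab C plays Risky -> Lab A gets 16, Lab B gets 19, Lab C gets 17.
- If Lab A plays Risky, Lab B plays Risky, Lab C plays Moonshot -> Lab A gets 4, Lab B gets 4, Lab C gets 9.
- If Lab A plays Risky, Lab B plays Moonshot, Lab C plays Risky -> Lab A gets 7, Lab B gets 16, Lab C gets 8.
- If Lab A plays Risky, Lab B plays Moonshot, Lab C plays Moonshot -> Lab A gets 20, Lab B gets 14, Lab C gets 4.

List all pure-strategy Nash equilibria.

(Novel, Risky, Moonshot), (Novel, Moonshot, Risky), (Risky, Risky, Risky)

(Novel, Risky, Risky): Lab A can switch to Risky (14 → 16). Not NE.
(Novel, Risky, Moonshot): Lab A gets 14, best alternative 4; Lab B gets 17, best alternative 3; Lab C gets 19, best alternative 11. No profitable deviation — NE.
(Novel, Moonshot, Risky): Lab A gets 10, best alternative 7; Lab B gets 18, best alternative 12; Lab C gets 18, best alternative 3. No profitable deviation — NE.
(Novel, Moonshot, Moonshot): Lab A can switch to Risky (7 → 20). Not NE.
(Risky, Risky, Risky): Lab A gets 16, best alternative 14; Lab B gets 19, best alternative 16; Lab C gets 17, best alternative 9. No profitable deviation — NE.
(Risky, Risky, Moonshot): Lab A can switch to Novel (4 → 14). Not NE.
(Risky, Moonshot, Risky): Lab A can switch to Novel (7 → 10). Not NE.
(Risky, Moonshot, Moonshot): Lab C can switch to Risky (4 → 8). Not NE.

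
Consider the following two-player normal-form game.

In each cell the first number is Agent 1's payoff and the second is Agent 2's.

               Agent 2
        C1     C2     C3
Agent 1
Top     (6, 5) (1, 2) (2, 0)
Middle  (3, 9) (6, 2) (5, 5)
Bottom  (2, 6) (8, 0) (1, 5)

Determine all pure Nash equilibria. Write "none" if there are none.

For each player, find the best response to each opponent profile; mutual best responses are the pure NE.
Agent 1 against C1: payoffs 6, 3, 2 → best response Top.
Agent 1 against C2: payoffs 1, 6, 8 → best response Bottom.
Agent 1 against C3: payoffs 2, 5, 1 → best response Middle.
Agent 2 against Top: payoffs 5, 2, 0 → best response C1.
Agent 2 against Middle: payoffs 9, 2, 5 → best response C1.
Agent 2 against Bottom: payoffs 6, 0, 5 → best response C1.
Mutual best responses: (Top, C1).

(Top, C1)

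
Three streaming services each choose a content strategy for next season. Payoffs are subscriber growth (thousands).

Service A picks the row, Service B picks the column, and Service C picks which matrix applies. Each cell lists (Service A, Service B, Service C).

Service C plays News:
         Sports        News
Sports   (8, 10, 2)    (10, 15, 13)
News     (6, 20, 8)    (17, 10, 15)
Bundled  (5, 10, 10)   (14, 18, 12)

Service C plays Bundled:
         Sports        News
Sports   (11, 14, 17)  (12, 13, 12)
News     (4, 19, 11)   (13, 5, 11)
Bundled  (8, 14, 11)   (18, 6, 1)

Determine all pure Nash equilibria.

The unique pure-strategy Nash equilibrium is (Sports, Sports, Bundled).

(Sports, Sports, News): Service B can switch to News (10 → 15). Not NE.
(Sports, Sports, Bundled): Service A gets 11, best alternative 8; Service B gets 14, best alternative 13; Service C gets 17, best alternative 2. No profitable deviation — NE.
(Sports, News, News): Service A can switch to News (10 → 17). Not NE.
(Sports, News, Bundled): Service A can switch to News (12 → 13). Not NE.
(News, Sports, News): Service A can switch to Sports (6 → 8). Not NE.
(News, Sports, Bundled): Service A can switch to Sports (4 → 11). Not NE.
(News, News, News): Service B can switch to Sports (10 → 20). Not NE.
(News, News, Bundled): Service A can switch to Bundled (13 → 18). Not NE.
(Bundled, Sports, News): Service A can switch to Sports (5 → 8). Not NE.
(Bundled, Sports, Bundled): Service A can switch to Sports (8 → 11). Not NE.
(Bundled, News, News): Service A can switch to News (14 → 17). Not NE.
(Bundled, News, Bundled): Service B can switch to Sports (6 → 14). Not NE.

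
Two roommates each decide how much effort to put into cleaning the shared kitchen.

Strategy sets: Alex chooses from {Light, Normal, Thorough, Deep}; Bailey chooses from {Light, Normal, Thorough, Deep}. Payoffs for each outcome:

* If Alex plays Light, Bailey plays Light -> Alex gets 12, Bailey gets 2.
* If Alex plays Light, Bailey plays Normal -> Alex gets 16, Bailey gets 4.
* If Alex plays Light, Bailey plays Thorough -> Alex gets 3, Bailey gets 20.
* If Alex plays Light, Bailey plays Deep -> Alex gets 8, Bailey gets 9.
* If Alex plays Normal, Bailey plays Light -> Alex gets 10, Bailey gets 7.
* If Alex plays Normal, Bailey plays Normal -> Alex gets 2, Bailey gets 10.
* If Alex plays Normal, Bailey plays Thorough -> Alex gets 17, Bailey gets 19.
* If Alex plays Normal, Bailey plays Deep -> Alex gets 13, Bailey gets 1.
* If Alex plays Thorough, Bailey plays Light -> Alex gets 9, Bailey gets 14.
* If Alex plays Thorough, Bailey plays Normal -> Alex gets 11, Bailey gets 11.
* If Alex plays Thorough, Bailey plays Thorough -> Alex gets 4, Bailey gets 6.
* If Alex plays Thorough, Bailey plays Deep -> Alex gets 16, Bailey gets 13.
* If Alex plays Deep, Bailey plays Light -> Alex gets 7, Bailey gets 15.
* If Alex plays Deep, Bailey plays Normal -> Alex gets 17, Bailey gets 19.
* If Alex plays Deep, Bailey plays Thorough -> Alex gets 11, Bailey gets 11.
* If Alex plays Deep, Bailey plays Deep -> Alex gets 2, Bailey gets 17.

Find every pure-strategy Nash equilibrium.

Pure-strategy Nash equilibria: (Normal, Thorough), (Deep, Normal)

(Light, Light): Bailey can switch to Normal (2 → 4). Not NE.
(Light, Normal): Alex can switch to Deep (16 → 17). Not NE.
(Light, Thorough): Alex can switch to Normal (3 → 17). Not NE.
(Light, Deep): Alex can switch to Normal (8 → 13). Not NE.
(Normal, Light): Alex can switch to Light (10 → 12). Not NE.
(Normal, Normal): Alex can switch to Light (2 → 16). Not NE.
(Normal, Thorough): Alex gets 17, best alternative 11; Bailey gets 19, best alternative 10. No profitable deviation — NE.
(Deep, Normal): Alex gets 17, best alternative 16; Bailey gets 19, best alternative 17. No profitable deviation — NE.
(The remaining 8 profiles each have a profitable deviation by the same check.)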